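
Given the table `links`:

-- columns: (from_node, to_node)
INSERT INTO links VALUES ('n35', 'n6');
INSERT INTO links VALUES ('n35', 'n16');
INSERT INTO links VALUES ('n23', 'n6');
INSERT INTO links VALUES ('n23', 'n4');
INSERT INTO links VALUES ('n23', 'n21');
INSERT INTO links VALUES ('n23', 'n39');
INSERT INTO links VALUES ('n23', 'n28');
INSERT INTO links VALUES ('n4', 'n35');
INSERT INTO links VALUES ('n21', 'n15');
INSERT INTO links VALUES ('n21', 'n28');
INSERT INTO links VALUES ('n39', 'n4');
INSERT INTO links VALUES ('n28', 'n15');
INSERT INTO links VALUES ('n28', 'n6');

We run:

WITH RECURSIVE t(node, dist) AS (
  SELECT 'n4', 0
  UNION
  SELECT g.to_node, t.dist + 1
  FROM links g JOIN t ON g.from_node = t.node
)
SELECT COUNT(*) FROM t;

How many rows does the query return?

4

Base: (n4, dist=0).
Iteration 1: edges from {n4} -> (n35, dist=1).
Iteration 2: edges from {n35} -> (n16, dist=2), (n6, dist=2).
Iteration 3: no outgoing edges from {n16,n6}; recursion stops.
Total rows emitted: 4.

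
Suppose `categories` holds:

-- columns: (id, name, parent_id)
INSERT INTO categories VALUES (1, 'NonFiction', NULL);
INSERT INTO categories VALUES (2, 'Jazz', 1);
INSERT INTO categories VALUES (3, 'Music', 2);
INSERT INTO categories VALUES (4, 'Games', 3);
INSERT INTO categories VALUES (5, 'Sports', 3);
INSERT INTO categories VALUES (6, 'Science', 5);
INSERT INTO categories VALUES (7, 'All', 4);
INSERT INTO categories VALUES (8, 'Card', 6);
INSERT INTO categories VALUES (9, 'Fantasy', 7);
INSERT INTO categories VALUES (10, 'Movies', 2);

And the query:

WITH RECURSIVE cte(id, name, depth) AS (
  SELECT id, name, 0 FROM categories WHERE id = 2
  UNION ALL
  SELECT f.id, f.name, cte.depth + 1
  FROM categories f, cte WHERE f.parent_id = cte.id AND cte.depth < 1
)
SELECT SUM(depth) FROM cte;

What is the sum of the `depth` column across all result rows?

2

Base: id=2 (Jazz) at depth 0.
Iteration 1: rows with parent_id in {2} -> Music (id 3, depth 1), Movies (id 10, depth 1).
Iteration 2: depth < 1 fails for all current rows; recursion stops.
SUM(depth) = 0 + 1 + 1 = 2.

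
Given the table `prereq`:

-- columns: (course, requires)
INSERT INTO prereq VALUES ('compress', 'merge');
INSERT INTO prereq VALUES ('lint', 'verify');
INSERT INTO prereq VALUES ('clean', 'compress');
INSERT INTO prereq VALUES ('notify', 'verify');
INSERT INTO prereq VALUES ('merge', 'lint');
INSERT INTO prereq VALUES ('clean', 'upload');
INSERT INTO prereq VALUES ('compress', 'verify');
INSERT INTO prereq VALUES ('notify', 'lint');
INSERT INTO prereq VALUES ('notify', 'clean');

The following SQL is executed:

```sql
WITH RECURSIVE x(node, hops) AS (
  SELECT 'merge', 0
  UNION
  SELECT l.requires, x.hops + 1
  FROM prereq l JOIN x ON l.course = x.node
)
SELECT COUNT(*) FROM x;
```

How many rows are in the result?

3

Base: (merge, hops=0).
Iteration 1: edges from {merge} -> (lint, hops=1).
Iteration 2: edges from {lint} -> (verify, hops=2).
Iteration 3: no outgoing edges from {verify}; recursion stops.
Total rows emitted: 3.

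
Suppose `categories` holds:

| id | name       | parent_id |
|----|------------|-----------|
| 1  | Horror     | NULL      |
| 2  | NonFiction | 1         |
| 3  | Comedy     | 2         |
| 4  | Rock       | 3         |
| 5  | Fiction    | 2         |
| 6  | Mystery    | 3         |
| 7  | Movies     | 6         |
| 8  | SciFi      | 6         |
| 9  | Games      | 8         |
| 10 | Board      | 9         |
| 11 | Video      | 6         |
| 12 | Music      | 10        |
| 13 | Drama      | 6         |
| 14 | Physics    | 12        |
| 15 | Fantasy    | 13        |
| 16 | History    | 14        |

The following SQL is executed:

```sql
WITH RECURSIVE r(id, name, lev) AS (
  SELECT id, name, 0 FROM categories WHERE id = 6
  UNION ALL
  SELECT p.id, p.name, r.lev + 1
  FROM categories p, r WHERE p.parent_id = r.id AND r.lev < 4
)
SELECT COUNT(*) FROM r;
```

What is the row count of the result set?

9

Base: id=6 (Mystery) at lev 0.
Iteration 1: rows with parent_id in {6} -> Movies (id 7, lev 1), SciFi (id 8, lev 1), Video (id 11, lev 1), Drama (id 13, lev 1).
Iteration 2: rows with parent_id in {7,8,11,13} -> Games (id 9, lev 2), Fantasy (id 15, lev 2).
Iteration 3: rows with parent_id in {9,15} -> Board (id 10, lev 3).
Iteration 4: rows with parent_id in {10} -> Music (id 12, lev 4).
Iteration 5: lev < 4 fails for all current rows; recursion stops.
Total rows emitted: 9.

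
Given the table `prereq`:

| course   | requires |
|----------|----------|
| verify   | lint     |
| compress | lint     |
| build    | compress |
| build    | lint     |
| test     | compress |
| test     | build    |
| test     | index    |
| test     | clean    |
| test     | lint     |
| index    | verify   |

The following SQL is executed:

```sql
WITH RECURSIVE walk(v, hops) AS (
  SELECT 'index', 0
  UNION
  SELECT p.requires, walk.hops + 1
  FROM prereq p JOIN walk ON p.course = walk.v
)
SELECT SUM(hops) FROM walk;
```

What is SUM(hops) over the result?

Base: (index, hops=0).
Iteration 1: edges from {index} -> (verify, hops=1).
Iteration 2: edges from {verify} -> (lint, hops=2).
Iteration 3: no outgoing edges from {lint}; recursion stops.
SUM(hops) = 0 + 1 + 2 = 3.

3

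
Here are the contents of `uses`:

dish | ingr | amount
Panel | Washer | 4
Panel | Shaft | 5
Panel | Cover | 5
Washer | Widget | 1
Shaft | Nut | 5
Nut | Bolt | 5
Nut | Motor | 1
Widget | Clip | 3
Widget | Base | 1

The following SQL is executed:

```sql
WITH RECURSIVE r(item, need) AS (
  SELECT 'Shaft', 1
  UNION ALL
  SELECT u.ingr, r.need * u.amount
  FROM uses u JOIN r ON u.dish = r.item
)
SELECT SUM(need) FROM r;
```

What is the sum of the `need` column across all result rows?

36

Base: (Shaft, need=1).
Iteration 1: components of {Shaft} -> Nut = 1*5 = 5.
Iteration 2: components of {Nut} -> Bolt = 5*5 = 25, Motor = 5*1 = 5.
Iteration 3: no further components; recursion stops.
SUM(need) = 1 + 5 + 25 + 5 = 36.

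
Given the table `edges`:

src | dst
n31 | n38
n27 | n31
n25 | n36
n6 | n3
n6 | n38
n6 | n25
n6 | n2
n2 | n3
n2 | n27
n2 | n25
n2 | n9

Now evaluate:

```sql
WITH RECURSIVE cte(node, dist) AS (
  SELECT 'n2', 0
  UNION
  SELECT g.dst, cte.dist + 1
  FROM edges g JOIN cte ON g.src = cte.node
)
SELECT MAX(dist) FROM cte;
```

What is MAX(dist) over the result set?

Base: (n2, dist=0).
Iteration 1: edges from {n2} -> (n25, dist=1), (n27, dist=1), (n3, dist=1), (n9, dist=1).
Iteration 2: edges from {n25,n27,n3,n9} -> (n31, dist=2), (n36, dist=2).
Iteration 3: edges from {n31,n36} -> (n38, dist=3).
Iteration 4: no outgoing edges from {n38}; recursion stops.
dist values: 0, 1, 1, 1, 1, 2, 2, 3; the maximum is 3.

3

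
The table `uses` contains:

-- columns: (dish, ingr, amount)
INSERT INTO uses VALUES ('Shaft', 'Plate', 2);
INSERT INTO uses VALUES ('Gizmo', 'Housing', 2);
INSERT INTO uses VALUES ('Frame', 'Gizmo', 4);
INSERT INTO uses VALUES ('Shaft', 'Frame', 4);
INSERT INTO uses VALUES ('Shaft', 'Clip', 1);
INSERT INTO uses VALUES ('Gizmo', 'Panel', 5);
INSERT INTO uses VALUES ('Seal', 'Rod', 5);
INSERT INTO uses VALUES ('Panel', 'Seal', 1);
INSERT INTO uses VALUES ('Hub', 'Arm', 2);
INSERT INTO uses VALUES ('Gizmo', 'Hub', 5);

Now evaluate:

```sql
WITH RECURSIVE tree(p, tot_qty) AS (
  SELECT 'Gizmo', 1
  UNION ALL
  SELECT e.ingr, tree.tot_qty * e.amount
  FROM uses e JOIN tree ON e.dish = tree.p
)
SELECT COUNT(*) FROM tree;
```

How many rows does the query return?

7

Base: (Gizmo, tot_qty=1).
Iteration 1: components of {Gizmo} -> Housing = 1*2 = 2, Hub = 1*5 = 5, Panel = 1*5 = 5.
Iteration 2: components of {Housing,Hub,Panel} -> Arm = 5*2 = 10, Seal = 5*1 = 5.
Iteration 3: components of {Arm,Seal} -> Rod = 5*5 = 25.
Iteration 4: no further components; recursion stops.
Total rows emitted: 7.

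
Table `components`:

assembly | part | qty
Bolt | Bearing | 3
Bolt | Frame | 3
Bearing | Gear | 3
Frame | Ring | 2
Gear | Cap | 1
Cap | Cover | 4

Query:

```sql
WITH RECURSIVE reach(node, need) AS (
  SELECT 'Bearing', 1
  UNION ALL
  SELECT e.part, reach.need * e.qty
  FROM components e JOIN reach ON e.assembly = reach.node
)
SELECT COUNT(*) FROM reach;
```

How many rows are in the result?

Base: (Bearing, need=1).
Iteration 1: components of {Bearing} -> Gear = 1*3 = 3.
Iteration 2: components of {Gear} -> Cap = 3*1 = 3.
Iteration 3: components of {Cap} -> Cover = 3*4 = 12.
Iteration 4: no further components; recursion stops.
Total rows emitted: 4.

4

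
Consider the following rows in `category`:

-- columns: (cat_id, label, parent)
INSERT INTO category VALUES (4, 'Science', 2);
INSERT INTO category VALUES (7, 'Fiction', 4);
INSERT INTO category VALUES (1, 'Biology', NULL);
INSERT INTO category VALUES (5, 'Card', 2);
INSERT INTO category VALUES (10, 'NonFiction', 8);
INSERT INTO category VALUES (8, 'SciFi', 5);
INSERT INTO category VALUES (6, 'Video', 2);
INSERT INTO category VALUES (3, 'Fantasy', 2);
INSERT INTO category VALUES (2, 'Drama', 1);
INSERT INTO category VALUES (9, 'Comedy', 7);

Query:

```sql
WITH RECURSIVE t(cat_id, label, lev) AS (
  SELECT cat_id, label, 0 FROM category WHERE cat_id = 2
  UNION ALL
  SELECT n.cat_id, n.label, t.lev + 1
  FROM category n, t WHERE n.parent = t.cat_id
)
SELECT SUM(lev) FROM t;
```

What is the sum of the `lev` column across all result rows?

14

Base: cat_id=2 (Drama) at lev 0.
Iteration 1: rows with parent in {2} -> Fantasy (id 3, lev 1), Science (id 4, lev 1), Card (id 5, lev 1), Video (id 6, lev 1).
Iteration 2: rows with parent in {3,4,5,6} -> Fiction (id 7, lev 2), SciFi (id 8, lev 2).
Iteration 3: rows with parent in {7,8} -> Comedy (id 9, lev 3), NonFiction (id 10, lev 3).
Iteration 4: no rows with parent in {9,10}; recursion stops.
SUM(lev) = 0 + 1 + 1 + 1 + 1 + 2 + 2 + 3 + 3 = 14.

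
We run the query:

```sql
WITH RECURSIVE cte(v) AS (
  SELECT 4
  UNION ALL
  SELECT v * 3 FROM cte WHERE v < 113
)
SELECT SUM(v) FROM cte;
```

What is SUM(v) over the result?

484

Base: v=4.
Iteration 1: 4 < 113 holds -> v = 4 * 3 = 12.
Iteration 2: 12 < 113 holds -> v = 12 * 3 = 36.
Iteration 3: 36 < 113 holds -> v = 36 * 3 = 108.
Iteration 4: 108 < 113 holds -> v = 108 * 3 = 324.
Iteration 5: 324 < 113 fails; recursion stops.
SUM(v) = 4 + 12 + 36 + 108 + 324 = 484.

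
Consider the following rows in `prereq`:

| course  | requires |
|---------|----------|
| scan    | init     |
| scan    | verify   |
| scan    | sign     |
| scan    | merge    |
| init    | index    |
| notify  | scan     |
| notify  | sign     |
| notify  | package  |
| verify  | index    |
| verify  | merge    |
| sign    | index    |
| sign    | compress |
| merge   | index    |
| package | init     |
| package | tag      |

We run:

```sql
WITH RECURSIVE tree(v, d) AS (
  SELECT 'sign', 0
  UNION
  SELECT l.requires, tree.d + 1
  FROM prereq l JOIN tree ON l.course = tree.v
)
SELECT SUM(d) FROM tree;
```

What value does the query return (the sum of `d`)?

2

Base: (sign, d=0).
Iteration 1: edges from {sign} -> (compress, d=1), (index, d=1).
Iteration 2: no outgoing edges from {compress,index}; recursion stops.
SUM(d) = 0 + 1 + 1 = 2.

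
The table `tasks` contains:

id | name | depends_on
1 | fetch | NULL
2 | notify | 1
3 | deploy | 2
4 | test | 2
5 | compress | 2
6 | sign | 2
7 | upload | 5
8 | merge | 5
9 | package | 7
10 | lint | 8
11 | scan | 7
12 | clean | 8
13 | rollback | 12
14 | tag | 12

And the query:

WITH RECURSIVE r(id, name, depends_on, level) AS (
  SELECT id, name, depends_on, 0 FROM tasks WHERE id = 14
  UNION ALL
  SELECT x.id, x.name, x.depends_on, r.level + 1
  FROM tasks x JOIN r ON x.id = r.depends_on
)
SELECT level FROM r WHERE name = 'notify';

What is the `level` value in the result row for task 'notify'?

4

Base: id=14 (tag), depends_on=12, level 0.
Iteration 1: join on id=12 -> clean (id 12, depends_on=8, level 1).
Iteration 2: join on id=8 -> merge (id 8, depends_on=5, level 2).
Iteration 3: join on id=5 -> compress (id 5, depends_on=2, level 3).
Iteration 4: join on id=2 -> notify (id 2, depends_on=1, level 4).
Iteration 5: join on id=1 -> fetch (id 1, depends_on=NULL, level 5).
Iteration 6: depends_on is NULL; no match; recursion stops.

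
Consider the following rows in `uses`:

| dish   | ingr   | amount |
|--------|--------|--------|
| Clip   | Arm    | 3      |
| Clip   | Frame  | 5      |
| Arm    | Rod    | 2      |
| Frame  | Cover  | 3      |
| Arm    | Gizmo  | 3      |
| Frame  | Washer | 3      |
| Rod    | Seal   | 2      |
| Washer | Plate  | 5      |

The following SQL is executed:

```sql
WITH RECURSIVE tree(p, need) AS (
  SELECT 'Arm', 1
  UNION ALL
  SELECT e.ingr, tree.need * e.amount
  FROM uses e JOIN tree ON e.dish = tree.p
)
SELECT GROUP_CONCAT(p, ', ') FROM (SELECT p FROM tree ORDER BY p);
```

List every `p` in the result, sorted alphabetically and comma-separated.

Arm, Gizmo, Rod, Seal

Base: (Arm, need=1).
Iteration 1: components of {Arm} -> Gizmo = 1*3 = 3, Rod = 1*2 = 2.
Iteration 2: components of {Gizmo,Rod} -> Seal = 2*2 = 4.
Iteration 3: no further components; recursion stops.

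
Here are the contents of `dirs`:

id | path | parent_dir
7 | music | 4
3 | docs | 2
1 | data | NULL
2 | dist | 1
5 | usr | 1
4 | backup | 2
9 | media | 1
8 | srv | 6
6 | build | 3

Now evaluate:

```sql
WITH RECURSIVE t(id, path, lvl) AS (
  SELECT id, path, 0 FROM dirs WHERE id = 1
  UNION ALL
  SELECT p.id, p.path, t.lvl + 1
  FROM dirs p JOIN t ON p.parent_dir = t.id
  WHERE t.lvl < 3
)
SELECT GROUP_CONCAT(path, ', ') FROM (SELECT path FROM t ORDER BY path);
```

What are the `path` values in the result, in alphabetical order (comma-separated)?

Base: id=1 (data) at lvl 0.
Iteration 1: rows with parent_dir in {1} -> dist (id 2, lvl 1), usr (id 5, lvl 1), media (id 9, lvl 1).
Iteration 2: rows with parent_dir in {2,5,9} -> docs (id 3, lvl 2), backup (id 4, lvl 2).
Iteration 3: rows with parent_dir in {3,4} -> build (id 6, lvl 3), music (id 7, lvl 3).
Iteration 4: lvl < 3 fails for all current rows; recursion stops.

backup, build, data, dist, docs, media, music, usr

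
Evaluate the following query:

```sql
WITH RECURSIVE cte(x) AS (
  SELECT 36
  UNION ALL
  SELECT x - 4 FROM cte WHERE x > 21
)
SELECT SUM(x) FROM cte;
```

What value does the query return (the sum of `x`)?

Base: x=36.
Iteration 1: 36 > 21 holds -> x = 36 - 4 = 32.
Iteration 2: 32 > 21 holds -> x = 32 - 4 = 28.
Iteration 3: 28 > 21 holds -> x = 28 - 4 = 24.
Iteration 4: 24 > 21 holds -> x = 24 - 4 = 20.
Iteration 5: 20 > 21 fails; recursion stops.
SUM(x) = 36 + 32 + 28 + 24 + 20 = 140.

140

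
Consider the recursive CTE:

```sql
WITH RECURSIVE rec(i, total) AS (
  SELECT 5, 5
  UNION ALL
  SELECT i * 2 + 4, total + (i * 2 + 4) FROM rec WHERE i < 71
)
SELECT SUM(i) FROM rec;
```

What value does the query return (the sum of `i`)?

259

Base: i=5, total=5.
Iteration 1: 5 < 71 holds -> i = 5 * 2 + 4 = 14, total = 5 + 14 = 19.
Iteration 2: 14 < 71 holds -> i = 14 * 2 + 4 = 32, total = 19 + 32 = 51.
Iteration 3: 32 < 71 holds -> i = 32 * 2 + 4 = 68, total = 51 + 68 = 119.
Iteration 4: 68 < 71 holds -> i = 68 * 2 + 4 = 140, total = 119 + 140 = 259.
Iteration 5: 140 < 71 fails; recursion stops.
SUM(i) = 5 + 14 + 32 + 68 + 140 = 259.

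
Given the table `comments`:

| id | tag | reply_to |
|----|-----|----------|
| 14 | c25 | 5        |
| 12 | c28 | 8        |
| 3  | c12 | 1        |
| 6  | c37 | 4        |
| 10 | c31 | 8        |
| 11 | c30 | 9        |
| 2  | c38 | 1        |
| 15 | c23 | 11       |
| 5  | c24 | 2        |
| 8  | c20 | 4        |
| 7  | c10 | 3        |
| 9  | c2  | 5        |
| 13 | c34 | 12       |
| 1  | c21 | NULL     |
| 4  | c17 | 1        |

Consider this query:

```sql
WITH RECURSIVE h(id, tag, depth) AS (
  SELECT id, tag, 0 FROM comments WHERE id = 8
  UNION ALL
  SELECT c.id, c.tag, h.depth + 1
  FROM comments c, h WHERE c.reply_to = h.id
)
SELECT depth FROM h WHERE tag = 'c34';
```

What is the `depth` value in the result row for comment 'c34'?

2

Base: id=8 (c20) at depth 0.
Iteration 1: rows with reply_to in {8} -> c31 (id 10, depth 1), c28 (id 12, depth 1).
Iteration 2: rows with reply_to in {10,12} -> c34 (id 13, depth 2).
Iteration 3: no rows with reply_to in {13}; recursion stops.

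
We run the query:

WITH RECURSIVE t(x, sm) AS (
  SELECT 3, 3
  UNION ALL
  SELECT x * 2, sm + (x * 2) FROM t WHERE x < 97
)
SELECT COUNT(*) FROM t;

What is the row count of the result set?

7

Base: x=3, sm=3.
Iteration 1: 3 < 97 holds -> x = 3 * 2 = 6, sm = 3 + 6 = 9.
Iteration 2: 6 < 97 holds -> x = 6 * 2 = 12, sm = 9 + 12 = 21.
Iteration 3: 12 < 97 holds -> x = 12 * 2 = 24, sm = 21 + 24 = 45.
Iteration 4: 24 < 97 holds -> x = 24 * 2 = 48, sm = 45 + 48 = 93.
Iteration 5: 48 < 97 holds -> x = 48 * 2 = 96, sm = 93 + 96 = 189.
Iteration 6: 96 < 97 holds -> x = 96 * 2 = 192, sm = 189 + 192 = 381.
Iteration 7: 192 < 97 fails; recursion stops.
Total rows emitted: 7.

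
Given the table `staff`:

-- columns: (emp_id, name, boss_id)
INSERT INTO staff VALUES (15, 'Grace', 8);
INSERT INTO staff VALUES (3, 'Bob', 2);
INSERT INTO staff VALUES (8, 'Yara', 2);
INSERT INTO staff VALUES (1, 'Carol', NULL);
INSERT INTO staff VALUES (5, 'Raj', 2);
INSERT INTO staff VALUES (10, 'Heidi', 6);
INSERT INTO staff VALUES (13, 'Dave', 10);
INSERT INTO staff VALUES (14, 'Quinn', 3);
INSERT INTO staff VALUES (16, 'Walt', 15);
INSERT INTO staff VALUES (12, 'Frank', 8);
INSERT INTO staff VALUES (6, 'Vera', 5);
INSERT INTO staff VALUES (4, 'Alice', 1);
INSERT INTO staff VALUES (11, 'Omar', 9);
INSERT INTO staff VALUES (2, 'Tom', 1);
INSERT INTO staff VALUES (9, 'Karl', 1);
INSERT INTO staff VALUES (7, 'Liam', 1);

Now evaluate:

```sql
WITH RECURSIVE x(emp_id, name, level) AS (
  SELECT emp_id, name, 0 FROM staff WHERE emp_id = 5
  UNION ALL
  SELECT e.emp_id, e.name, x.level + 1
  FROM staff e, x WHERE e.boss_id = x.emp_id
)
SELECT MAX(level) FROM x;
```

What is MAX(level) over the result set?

Base: emp_id=5 (Raj) at level 0.
Iteration 1: rows with boss_id in {5} -> Vera (id 6, level 1).
Iteration 2: rows with boss_id in {6} -> Heidi (id 10, level 2).
Iteration 3: rows with boss_id in {10} -> Dave (id 13, level 3).
Iteration 4: no rows with boss_id in {13}; recursion stops.
level values: 0, 1, 2, 3; the maximum is 3.

3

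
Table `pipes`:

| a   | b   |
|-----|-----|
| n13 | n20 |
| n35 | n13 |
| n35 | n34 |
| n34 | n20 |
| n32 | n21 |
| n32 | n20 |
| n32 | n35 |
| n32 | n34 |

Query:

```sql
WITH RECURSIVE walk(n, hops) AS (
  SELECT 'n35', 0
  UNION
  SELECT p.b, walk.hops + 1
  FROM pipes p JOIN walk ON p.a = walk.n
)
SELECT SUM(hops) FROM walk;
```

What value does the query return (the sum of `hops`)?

4

Base: (n35, hops=0).
Iteration 1: edges from {n35} -> (n13, hops=1), (n34, hops=1).
Iteration 2: edges from {n13,n34} -> (n20, hops=2). [UNION drops 1 duplicate row(s)]
Iteration 3: no outgoing edges from {n20}; recursion stops.
SUM(hops) = 0 + 1 + 1 + 2 = 4.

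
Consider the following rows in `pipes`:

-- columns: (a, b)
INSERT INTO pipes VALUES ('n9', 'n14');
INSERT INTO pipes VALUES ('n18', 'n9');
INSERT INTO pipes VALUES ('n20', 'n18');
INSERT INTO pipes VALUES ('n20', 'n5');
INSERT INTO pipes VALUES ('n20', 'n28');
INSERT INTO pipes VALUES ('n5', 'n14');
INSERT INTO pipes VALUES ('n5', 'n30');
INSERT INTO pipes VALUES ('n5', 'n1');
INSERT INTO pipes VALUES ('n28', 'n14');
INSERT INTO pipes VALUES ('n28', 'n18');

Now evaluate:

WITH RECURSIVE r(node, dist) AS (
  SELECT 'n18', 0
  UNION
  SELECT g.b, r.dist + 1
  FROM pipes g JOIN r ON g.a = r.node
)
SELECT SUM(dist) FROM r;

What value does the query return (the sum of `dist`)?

3

Base: (n18, dist=0).
Iteration 1: edges from {n18} -> (n9, dist=1).
Iteration 2: edges from {n9} -> (n14, dist=2).
Iteration 3: no outgoing edges from {n14}; recursion stops.
SUM(dist) = 0 + 1 + 2 = 3.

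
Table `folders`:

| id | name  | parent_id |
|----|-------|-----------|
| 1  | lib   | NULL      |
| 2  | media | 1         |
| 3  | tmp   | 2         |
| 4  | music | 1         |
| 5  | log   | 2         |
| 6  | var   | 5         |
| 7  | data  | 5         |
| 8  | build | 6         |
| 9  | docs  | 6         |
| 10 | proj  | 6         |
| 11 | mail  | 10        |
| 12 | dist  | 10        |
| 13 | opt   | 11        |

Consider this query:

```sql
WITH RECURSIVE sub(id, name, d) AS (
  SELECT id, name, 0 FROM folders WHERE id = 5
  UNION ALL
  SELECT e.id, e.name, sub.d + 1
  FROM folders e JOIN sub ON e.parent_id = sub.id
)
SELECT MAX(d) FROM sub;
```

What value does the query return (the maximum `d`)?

4

Base: id=5 (log) at d 0.
Iteration 1: rows with parent_id in {5} -> var (id 6, d 1), data (id 7, d 1).
Iteration 2: rows with parent_id in {6,7} -> build (id 8, d 2), docs (id 9, d 2), proj (id 10, d 2).
Iteration 3: rows with parent_id in {8,9,10} -> mail (id 11, d 3), dist (id 12, d 3).
Iteration 4: rows with parent_id in {11,12} -> opt (id 13, d 4).
Iteration 5: no rows with parent_id in {13}; recursion stops.
d values: 0, 1, 1, 2, 2, 2, 3, 3, 4; the maximum is 4.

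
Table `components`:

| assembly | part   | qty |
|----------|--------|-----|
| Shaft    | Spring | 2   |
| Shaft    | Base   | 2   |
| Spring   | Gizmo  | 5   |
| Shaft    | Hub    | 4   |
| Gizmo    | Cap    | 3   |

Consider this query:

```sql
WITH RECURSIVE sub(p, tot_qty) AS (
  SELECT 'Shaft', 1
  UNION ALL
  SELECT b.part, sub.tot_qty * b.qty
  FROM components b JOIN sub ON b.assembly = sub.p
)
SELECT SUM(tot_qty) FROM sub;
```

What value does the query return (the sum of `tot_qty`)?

49

Base: (Shaft, tot_qty=1).
Iteration 1: components of {Shaft} -> Base = 1*2 = 2, Hub = 1*4 = 4, Spring = 1*2 = 2.
Iteration 2: components of {Base,Hub,Spring} -> Gizmo = 2*5 = 10.
Iteration 3: components of {Gizmo} -> Cap = 10*3 = 30.
Iteration 4: no further components; recursion stops.
SUM(tot_qty) = 1 + 2 + 2 + 4 + 10 + 30 = 49.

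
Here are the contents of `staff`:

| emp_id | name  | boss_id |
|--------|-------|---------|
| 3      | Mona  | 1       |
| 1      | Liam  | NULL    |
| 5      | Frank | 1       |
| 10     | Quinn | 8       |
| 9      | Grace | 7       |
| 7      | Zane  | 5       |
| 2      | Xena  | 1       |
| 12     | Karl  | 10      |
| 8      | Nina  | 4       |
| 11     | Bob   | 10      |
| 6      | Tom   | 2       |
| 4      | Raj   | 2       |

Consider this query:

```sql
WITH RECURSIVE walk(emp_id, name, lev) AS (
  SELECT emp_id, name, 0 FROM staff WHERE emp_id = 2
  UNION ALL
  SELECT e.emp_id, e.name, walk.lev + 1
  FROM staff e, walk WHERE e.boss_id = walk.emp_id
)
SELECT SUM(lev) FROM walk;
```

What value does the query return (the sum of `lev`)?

Base: emp_id=2 (Xena) at lev 0.
Iteration 1: rows with boss_id in {2} -> Raj (id 4, lev 1), Tom (id 6, lev 1).
Iteration 2: rows with boss_id in {4,6} -> Nina (id 8, lev 2).
Iteration 3: rows with boss_id in {8} -> Quinn (id 10, lev 3).
Iteration 4: rows with boss_id in {10} -> Bob (id 11, lev 4), Karl (id 12, lev 4).
Iteration 5: no rows with boss_id in {11,12}; recursion stops.
SUM(lev) = 0 + 1 + 1 + 2 + 3 + 4 + 4 = 15.

15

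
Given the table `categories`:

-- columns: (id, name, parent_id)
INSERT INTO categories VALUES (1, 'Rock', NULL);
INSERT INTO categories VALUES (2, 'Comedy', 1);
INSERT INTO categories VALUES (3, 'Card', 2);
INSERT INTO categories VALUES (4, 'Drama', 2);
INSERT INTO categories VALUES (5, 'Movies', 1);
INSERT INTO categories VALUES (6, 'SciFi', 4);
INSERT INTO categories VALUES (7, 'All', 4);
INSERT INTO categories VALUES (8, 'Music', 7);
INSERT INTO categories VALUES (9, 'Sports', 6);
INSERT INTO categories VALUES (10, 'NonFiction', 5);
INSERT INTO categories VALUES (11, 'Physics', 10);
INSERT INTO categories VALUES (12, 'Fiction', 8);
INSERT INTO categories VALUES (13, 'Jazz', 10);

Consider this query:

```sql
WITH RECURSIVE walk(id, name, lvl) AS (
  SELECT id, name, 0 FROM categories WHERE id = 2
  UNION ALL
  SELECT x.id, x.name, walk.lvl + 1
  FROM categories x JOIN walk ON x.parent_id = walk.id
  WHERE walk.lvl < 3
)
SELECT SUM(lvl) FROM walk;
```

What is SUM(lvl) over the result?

12

Base: id=2 (Comedy) at lvl 0.
Iteration 1: rows with parent_id in {2} -> Card (id 3, lvl 1), Drama (id 4, lvl 1).
Iteration 2: rows with parent_id in {3,4} -> SciFi (id 6, lvl 2), All (id 7, lvl 2).
Iteration 3: rows with parent_id in {6,7} -> Music (id 8, lvl 3), Sports (id 9, lvl 3).
Iteration 4: lvl < 3 fails for all current rows; recursion stops.
SUM(lvl) = 0 + 1 + 1 + 2 + 2 + 3 + 3 = 12.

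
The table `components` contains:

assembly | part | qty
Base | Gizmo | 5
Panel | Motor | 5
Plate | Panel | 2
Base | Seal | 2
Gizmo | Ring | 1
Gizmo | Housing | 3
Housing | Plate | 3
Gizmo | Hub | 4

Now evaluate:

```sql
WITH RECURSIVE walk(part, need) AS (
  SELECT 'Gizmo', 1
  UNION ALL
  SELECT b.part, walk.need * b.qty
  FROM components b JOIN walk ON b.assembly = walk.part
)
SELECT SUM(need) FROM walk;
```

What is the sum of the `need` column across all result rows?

126

Base: (Gizmo, need=1).
Iteration 1: components of {Gizmo} -> Housing = 1*3 = 3, Hub = 1*4 = 4, Ring = 1*1 = 1.
Iteration 2: components of {Housing,Hub,Ring} -> Plate = 3*3 = 9.
Iteration 3: components of {Plate} -> Panel = 9*2 = 18.
Iteration 4: components of {Panel} -> Motor = 18*5 = 90.
Iteration 5: no further components; recursion stops.
SUM(need) = 1 + 3 + 1 + 4 + 9 + 18 + 90 = 126.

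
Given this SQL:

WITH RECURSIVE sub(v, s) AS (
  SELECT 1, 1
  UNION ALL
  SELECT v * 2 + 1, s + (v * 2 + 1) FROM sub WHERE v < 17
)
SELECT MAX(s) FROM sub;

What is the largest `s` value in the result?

Base: v=1, s=1.
Iteration 1: 1 < 17 holds -> v = 1 * 2 + 1 = 3, s = 1 + 3 = 4.
Iteration 2: 3 < 17 holds -> v = 3 * 2 + 1 = 7, s = 4 + 7 = 11.
Iteration 3: 7 < 17 holds -> v = 7 * 2 + 1 = 15, s = 11 + 15 = 26.
Iteration 4: 15 < 17 holds -> v = 15 * 2 + 1 = 31, s = 26 + 31 = 57.
Iteration 5: 31 < 17 fails; recursion stops.
s values: 1, 4, 11, 26, 57; the maximum is 57.

57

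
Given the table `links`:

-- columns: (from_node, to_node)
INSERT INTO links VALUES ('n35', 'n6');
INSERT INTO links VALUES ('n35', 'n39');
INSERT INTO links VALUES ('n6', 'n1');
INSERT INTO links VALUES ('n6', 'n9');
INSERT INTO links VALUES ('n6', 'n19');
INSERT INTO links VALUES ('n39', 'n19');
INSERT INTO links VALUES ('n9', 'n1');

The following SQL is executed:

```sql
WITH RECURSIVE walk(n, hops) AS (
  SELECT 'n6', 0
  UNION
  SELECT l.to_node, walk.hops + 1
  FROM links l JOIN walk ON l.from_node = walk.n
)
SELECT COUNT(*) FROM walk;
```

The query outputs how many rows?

Base: (n6, hops=0).
Iteration 1: edges from {n6} -> (n1, hops=1), (n19, hops=1), (n9, hops=1).
Iteration 2: edges from {n1,n19,n9} -> (n1, hops=2).
Iteration 3: no outgoing edges from {n1}; recursion stops.
Total rows emitted: 5.

5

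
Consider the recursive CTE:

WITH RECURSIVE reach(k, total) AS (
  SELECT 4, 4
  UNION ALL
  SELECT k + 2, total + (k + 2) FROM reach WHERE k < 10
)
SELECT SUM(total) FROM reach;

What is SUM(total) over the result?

60

Base: k=4, total=4.
Iteration 1: 4 < 10 holds -> k = 4 + 2 = 6, total = 4 + 6 = 10.
Iteration 2: 6 < 10 holds -> k = 6 + 2 = 8, total = 10 + 8 = 18.
Iteration 3: 8 < 10 holds -> k = 8 + 2 = 10, total = 18 + 10 = 28.
Iteration 4: 10 < 10 fails; recursion stops.
SUM(total) = 4 + 10 + 18 + 28 = 60.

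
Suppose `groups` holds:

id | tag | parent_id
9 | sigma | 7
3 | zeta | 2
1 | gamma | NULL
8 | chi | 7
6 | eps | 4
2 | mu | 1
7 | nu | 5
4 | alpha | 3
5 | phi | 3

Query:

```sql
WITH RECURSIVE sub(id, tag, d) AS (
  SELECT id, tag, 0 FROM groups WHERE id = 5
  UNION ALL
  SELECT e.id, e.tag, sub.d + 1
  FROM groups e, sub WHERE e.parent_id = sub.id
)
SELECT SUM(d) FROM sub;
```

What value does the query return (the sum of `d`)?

Base: id=5 (phi) at d 0.
Iteration 1: rows with parent_id in {5} -> nu (id 7, d 1).
Iteration 2: rows with parent_id in {7} -> chi (id 8, d 2), sigma (id 9, d 2).
Iteration 3: no rows with parent_id in {8,9}; recursion stops.
SUM(d) = 0 + 1 + 2 + 2 = 5.

5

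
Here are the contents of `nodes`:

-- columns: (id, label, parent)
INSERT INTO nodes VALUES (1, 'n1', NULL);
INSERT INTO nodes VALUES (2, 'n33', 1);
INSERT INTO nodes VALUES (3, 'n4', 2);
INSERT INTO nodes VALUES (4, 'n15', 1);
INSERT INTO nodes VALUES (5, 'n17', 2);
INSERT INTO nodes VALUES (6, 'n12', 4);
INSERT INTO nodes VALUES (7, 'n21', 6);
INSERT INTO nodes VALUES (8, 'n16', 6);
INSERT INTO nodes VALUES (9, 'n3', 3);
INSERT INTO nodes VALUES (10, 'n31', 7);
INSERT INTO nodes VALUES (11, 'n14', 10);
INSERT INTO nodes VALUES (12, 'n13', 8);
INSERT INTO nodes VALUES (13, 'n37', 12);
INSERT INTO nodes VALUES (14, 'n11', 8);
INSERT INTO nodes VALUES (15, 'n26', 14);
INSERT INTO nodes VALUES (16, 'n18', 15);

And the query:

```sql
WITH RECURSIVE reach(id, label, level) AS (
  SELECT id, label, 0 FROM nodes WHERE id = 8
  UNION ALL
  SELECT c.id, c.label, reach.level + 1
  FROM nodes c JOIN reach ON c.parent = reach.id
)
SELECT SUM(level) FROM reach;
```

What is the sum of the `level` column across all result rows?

Base: id=8 (n16) at level 0.
Iteration 1: rows with parent in {8} -> n13 (id 12, level 1), n11 (id 14, level 1).
Iteration 2: rows with parent in {12,14} -> n37 (id 13, level 2), n26 (id 15, level 2).
Iteration 3: rows with parent in {13,15} -> n18 (id 16, level 3).
Iteration 4: no rows with parent in {16}; recursion stops.
SUM(level) = 0 + 1 + 1 + 2 + 2 + 3 = 9.

9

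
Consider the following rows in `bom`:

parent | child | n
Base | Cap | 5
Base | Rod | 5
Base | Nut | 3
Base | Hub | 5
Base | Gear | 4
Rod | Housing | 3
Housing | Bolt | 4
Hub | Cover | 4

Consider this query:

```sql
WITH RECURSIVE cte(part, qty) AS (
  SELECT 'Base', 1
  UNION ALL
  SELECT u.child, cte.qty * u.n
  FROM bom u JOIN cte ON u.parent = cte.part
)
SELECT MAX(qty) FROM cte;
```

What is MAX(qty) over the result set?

Base: (Base, qty=1).
Iteration 1: components of {Base} -> Cap = 1*5 = 5, Gear = 1*4 = 4, Hub = 1*5 = 5, Nut = 1*3 = 3, Rod = 1*5 = 5.
Iteration 2: components of {Cap,Gear,Hub,Nut,Rod} -> Cover = 5*4 = 20, Housing = 5*3 = 15.
Iteration 3: components of {Cover,Housing} -> Bolt = 15*4 = 60.
Iteration 4: no further components; recursion stops.
qty values: 1, 5, 5, 3, 5, 4, 15, 20, 60; the maximum is 60.

60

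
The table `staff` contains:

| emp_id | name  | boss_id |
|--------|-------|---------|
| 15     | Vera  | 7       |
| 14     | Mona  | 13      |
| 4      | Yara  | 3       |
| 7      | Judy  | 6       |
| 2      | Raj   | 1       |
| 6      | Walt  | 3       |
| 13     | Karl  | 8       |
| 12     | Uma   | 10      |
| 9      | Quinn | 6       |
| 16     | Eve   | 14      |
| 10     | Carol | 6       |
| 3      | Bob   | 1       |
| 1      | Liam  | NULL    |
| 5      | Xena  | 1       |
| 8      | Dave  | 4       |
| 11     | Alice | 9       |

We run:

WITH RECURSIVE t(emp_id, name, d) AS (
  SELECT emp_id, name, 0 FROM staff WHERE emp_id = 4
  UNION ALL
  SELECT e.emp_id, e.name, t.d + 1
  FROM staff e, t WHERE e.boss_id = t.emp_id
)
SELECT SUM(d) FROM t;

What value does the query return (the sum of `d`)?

10

Base: emp_id=4 (Yara) at d 0.
Iteration 1: rows with boss_id in {4} -> Dave (id 8, d 1).
Iteration 2: rows with boss_id in {8} -> Karl (id 13, d 2).
Iteration 3: rows with boss_id in {13} -> Mona (id 14, d 3).
Iteration 4: rows with boss_id in {14} -> Eve (id 16, d 4).
Iteration 5: no rows with boss_id in {16}; recursion stops.
SUM(d) = 0 + 1 + 2 + 3 + 4 = 10.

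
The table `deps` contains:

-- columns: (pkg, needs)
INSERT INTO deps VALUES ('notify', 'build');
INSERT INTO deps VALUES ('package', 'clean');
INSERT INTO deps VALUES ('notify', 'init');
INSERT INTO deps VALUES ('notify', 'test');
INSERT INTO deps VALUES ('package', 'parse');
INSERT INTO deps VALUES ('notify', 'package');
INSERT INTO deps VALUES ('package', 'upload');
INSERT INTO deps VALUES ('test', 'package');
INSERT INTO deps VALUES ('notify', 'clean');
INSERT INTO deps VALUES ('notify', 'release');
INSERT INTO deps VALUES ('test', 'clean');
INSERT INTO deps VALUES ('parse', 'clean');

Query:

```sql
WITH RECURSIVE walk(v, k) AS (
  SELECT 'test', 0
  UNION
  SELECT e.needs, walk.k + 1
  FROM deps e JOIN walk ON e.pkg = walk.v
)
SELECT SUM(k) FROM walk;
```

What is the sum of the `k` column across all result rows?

Base: (test, k=0).
Iteration 1: edges from {test} -> (clean, k=1), (package, k=1).
Iteration 2: edges from {clean,package} -> (clean, k=2), (parse, k=2), (upload, k=2).
Iteration 3: edges from {clean,parse,upload} -> (clean, k=3).
Iteration 4: no outgoing edges from {clean}; recursion stops.
SUM(k) = 0 + 1 + 1 + 2 + 2 + 2 + 3 = 11.

11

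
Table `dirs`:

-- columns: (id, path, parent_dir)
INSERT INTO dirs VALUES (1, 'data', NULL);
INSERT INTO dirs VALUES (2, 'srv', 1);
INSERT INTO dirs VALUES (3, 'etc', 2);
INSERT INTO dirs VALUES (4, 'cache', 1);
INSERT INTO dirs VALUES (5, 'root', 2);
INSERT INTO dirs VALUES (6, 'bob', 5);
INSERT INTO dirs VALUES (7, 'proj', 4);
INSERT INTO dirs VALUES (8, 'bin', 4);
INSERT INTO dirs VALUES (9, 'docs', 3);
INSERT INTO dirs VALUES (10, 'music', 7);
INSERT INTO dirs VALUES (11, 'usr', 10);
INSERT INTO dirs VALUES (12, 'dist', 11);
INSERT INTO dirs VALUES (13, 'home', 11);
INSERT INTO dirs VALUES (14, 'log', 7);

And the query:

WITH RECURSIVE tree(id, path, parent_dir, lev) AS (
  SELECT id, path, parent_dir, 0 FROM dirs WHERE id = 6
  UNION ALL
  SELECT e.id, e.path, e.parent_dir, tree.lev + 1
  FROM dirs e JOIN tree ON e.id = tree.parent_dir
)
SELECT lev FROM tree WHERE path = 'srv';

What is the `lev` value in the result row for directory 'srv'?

2

Base: id=6 (bob), parent_dir=5, lev 0.
Iteration 1: join on id=5 -> root (id 5, parent_dir=2, lev 1).
Iteration 2: join on id=2 -> srv (id 2, parent_dir=1, lev 2).
Iteration 3: join on id=1 -> data (id 1, parent_dir=NULL, lev 3).
Iteration 4: parent_dir is NULL; no match; recursion stops.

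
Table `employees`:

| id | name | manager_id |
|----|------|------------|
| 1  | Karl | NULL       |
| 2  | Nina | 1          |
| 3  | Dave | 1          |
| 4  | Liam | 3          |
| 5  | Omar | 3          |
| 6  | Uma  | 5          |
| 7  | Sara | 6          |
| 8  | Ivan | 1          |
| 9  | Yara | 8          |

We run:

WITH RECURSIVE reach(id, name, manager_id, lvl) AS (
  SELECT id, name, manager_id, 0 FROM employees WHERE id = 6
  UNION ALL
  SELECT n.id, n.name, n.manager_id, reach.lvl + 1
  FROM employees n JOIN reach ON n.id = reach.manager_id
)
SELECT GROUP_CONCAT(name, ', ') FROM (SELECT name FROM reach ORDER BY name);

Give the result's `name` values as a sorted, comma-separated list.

Dave, Karl, Omar, Uma

Base: id=6 (Uma), manager_id=5, lvl 0.
Iteration 1: join on id=5 -> Omar (id 5, manager_id=3, lvl 1).
Iteration 2: join on id=3 -> Dave (id 3, manager_id=1, lvl 2).
Iteration 3: join on id=1 -> Karl (id 1, manager_id=NULL, lvl 3).
Iteration 4: manager_id is NULL; no match; recursion stops.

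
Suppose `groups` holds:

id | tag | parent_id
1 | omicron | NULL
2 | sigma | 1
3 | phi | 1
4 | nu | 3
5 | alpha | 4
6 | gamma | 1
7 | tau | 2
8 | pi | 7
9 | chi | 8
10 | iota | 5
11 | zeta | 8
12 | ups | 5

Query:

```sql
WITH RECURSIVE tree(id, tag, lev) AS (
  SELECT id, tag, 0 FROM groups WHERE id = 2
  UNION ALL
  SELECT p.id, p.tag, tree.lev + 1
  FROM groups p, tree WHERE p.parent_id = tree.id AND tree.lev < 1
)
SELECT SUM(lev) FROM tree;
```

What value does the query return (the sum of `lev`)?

1

Base: id=2 (sigma) at lev 0.
Iteration 1: rows with parent_id in {2} -> tau (id 7, lev 1).
Iteration 2: lev < 1 fails for all current rows; recursion stops.
SUM(lev) = 0 + 1 = 1.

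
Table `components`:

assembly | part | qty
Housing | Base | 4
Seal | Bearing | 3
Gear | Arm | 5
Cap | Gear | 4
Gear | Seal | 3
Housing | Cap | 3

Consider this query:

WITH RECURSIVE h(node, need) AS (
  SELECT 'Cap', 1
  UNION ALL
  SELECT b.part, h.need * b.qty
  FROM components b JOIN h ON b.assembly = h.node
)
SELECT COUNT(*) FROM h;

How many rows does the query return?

Base: (Cap, need=1).
Iteration 1: components of {Cap} -> Gear = 1*4 = 4.
Iteration 2: components of {Gear} -> Arm = 4*5 = 20, Seal = 4*3 = 12.
Iteration 3: components of {Arm,Seal} -> Bearing = 12*3 = 36.
Iteration 4: no further components; recursion stops.
Total rows emitted: 5.

5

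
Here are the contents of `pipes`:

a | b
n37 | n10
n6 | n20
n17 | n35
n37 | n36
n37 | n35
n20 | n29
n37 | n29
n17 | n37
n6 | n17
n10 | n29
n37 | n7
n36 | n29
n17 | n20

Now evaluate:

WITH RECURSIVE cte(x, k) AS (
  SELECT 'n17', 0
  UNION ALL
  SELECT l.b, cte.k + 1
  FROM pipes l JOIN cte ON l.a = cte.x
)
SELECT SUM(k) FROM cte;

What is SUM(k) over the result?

Base: (n17, k=0).
Iteration 1: edges from {n17} -> (n20, k=1), (n35, k=1), (n37, k=1).
Iteration 2: edges from {n20,n35,n37} -> (n10, k=2), (n29, k=2) x2, (n35, k=2), (n36, k=2), (n7, k=2). [UNION ALL keeps all 6 new rows, including repeats]
Iteration 3: edges from {n10,n29,n35,n36,n7} -> (n29, k=3) x2. [UNION ALL keeps all 2 new rows, including repeats]
Iteration 4: no outgoing edges from {n29}; recursion stops.
SUM(k) = 0 + 1 + 1 + 1 + 2 + 2 + 2 + 2 + 2 + 2 + 3 + 3 = 21.

21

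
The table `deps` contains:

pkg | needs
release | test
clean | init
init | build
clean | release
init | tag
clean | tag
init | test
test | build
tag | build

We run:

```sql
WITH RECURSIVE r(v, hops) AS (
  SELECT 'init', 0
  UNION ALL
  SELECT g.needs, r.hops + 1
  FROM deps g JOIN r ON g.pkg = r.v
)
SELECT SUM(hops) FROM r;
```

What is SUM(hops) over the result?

Base: (init, hops=0).
Iteration 1: edges from {init} -> (build, hops=1), (tag, hops=1), (test, hops=1).
Iteration 2: edges from {build,tag,test} -> (build, hops=2) x2. [UNION ALL keeps all 2 new rows, including repeats]
Iteration 3: no outgoing edges from {build}; recursion stops.
SUM(hops) = 0 + 1 + 1 + 1 + 2 + 2 = 7.

7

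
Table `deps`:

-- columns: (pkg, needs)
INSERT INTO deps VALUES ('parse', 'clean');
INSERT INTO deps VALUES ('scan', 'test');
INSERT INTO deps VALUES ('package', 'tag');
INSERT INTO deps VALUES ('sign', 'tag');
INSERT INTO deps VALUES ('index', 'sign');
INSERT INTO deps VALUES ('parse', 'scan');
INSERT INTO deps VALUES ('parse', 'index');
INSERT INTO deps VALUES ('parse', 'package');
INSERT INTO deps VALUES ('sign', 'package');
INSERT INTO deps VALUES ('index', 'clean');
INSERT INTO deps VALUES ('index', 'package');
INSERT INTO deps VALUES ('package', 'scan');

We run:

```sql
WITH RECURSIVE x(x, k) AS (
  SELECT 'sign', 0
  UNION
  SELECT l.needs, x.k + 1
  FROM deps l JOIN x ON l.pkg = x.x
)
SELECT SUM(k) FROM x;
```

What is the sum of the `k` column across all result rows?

9

Base: (sign, k=0).
Iteration 1: edges from {sign} -> (package, k=1), (tag, k=1).
Iteration 2: edges from {package,tag} -> (scan, k=2), (tag, k=2).
Iteration 3: edges from {scan,tag} -> (test, k=3).
Iteration 4: no outgoing edges from {test}; recursion stops.
SUM(k) = 0 + 1 + 1 + 2 + 2 + 3 = 9.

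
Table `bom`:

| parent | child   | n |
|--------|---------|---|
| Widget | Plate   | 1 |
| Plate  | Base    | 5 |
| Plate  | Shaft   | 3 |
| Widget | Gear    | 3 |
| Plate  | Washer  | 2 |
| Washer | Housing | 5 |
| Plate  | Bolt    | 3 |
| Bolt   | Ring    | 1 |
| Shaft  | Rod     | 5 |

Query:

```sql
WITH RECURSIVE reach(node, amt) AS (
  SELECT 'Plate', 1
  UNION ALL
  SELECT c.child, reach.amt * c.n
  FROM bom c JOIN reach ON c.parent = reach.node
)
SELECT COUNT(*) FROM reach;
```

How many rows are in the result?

8

Base: (Plate, amt=1).
Iteration 1: components of {Plate} -> Base = 1*5 = 5, Bolt = 1*3 = 3, Shaft = 1*3 = 3, Washer = 1*2 = 2.
Iteration 2: components of {Base,Bolt,Shaft,Washer} -> Housing = 2*5 = 10, Ring = 3*1 = 3, Rod = 3*5 = 15.
Iteration 3: no further components; recursion stops.
Total rows emitted: 8.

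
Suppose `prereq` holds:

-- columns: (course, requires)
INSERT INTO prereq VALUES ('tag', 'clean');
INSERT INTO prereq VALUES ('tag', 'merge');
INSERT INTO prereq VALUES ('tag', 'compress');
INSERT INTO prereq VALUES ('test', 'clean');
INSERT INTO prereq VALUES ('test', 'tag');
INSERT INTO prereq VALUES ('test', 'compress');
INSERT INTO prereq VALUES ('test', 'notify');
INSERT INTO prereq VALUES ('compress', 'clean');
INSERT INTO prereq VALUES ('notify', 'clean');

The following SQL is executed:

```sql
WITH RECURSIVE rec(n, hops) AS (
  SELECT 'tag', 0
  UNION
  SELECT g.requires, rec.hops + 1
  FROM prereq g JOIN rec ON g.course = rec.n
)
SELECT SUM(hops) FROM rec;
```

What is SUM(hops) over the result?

5

Base: (tag, hops=0).
Iteration 1: edges from {tag} -> (clean, hops=1), (compress, hops=1), (merge, hops=1).
Iteration 2: edges from {clean,compress,merge} -> (clean, hops=2).
Iteration 3: no outgoing edges from {clean}; recursion stops.
SUM(hops) = 0 + 1 + 1 + 1 + 2 = 5.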